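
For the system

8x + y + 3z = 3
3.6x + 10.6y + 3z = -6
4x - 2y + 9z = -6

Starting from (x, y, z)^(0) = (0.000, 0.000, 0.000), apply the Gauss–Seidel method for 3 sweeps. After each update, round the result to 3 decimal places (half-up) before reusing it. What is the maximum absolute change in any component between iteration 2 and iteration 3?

Iteration 1:
  x = (3 - (1)·0.000 - (3)·0.000) / (8) = 0.375
  y = (-6 - (3.6)·0.375 - (3)·0.000) / (10.6) = -0.693
  z = (-6 - (4)·0.375 - (-2)·-0.693) / (9) = -0.987
Iteration 2:
  x = (3 - (1)·-0.693 - (3)·-0.987) / (8) = 0.832
  y = (-6 - (3.6)·0.832 - (3)·-0.987) / (10.6) = -0.569
  z = (-6 - (4)·0.832 - (-2)·-0.569) / (9) = -1.163
Iteration 3:
  x = (3 - (1)·-0.569 - (3)·-1.163) / (8) = 0.882
  y = (-6 - (3.6)·0.882 - (3)·-1.163) / (10.6) = -0.536
  z = (-6 - (4)·0.882 - (-2)·-0.536) / (9) = -1.178
Change: (0.050, 0.033, -0.015) → max |·| = 0.050

0.050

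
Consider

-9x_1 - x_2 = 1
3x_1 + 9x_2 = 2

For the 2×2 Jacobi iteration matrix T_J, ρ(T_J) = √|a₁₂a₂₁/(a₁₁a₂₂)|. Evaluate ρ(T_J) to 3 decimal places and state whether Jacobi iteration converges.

a₁₂a₂₁/(a₁₁a₂₂) = (-1)·(3) / ((-9)·(9)) = 0.037037
ρ = √|0.037037| = √0.037037 = 0.192
ρ < 1, so Jacobi converges

0.192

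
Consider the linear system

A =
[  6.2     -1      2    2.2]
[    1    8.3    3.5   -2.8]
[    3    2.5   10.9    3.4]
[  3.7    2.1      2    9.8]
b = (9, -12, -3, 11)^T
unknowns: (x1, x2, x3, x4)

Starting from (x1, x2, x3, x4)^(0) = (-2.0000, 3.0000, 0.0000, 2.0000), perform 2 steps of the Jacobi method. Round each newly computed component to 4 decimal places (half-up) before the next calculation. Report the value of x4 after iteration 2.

Iteration 1:
  x1 = (9 - (-1)·3.0000 - (2)·0.0000 - (2.2)·2.0000) / (6.2) = 1.2258
  x2 = (-12 - (1)·-2.0000 - (3.5)·0.0000 - (-2.8)·2.0000) / (8.3) = -0.5301
  x3 = (-3 - (3)·-2.0000 - (2.5)·3.0000 - (3.4)·2.0000) / (10.9) = -1.0367
  x4 = (11 - (3.7)·-2.0000 - (2.1)·3.0000 - (2)·0.0000) / (9.8) = 1.2347
Iteration 2:
  x1 = (9 - (-1)·-0.5301 - (2)·-1.0367 - (2.2)·1.2347) / (6.2) = 1.2624
  x2 = (-12 - (1)·1.2258 - (3.5)·-1.0367 - (-2.8)·1.2347) / (8.3) = -0.7398
  x3 = (-3 - (3)·1.2258 - (2.5)·-0.5301 - (3.4)·1.2347) / (10.9) = -0.8762
  x4 = (11 - (3.7)·1.2258 - (2.1)·-0.5301 - (2)·-1.0367) / (9.8) = 0.9848

0.9848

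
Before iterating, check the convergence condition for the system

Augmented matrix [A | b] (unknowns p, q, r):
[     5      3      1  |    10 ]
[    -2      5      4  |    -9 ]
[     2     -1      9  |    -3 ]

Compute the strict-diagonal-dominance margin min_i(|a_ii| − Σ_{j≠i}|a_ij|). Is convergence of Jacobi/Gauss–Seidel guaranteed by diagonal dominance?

row 1: |5| − (3+1) = 1
row 2: |5| − (2+4) = -1
row 3: |9| − (2+1) = 6
minimum over rows = -1 → not strictly diagonally dominant

-1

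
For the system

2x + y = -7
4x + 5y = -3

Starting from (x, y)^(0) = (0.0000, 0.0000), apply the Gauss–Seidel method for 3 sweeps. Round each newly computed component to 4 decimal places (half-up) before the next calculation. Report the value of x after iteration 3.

Iteration 1:
  x = (-7 - (1)·0.0000) / (2) = -3.5000
  y = (-3 - (4)·-3.5000) / (5) = 2.2000
Iteration 2:
  x = (-7 - (1)·2.2000) / (2) = -4.6000
  y = (-3 - (4)·-4.6000) / (5) = 3.0800
Iteration 3:
  x = (-7 - (1)·3.0800) / (2) = -5.0400
  y = (-3 - (4)·-5.0400) / (5) = 3.4320

-5.0400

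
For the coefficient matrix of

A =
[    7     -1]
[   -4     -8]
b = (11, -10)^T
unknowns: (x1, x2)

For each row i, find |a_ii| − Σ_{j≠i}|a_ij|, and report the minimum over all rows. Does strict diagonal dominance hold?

4

row 1: |7| − (1) = 6
row 2: |-8| − (4) = 4
minimum over rows = 4 → strictly diagonally dominant (convergence guaranteed)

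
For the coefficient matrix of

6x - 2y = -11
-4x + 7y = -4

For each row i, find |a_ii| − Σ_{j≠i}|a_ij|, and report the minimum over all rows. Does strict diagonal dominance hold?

row 1: |6| − (2) = 4
row 2: |7| − (4) = 3
minimum over rows = 3 → strictly diagonally dominant (convergence guaranteed)

3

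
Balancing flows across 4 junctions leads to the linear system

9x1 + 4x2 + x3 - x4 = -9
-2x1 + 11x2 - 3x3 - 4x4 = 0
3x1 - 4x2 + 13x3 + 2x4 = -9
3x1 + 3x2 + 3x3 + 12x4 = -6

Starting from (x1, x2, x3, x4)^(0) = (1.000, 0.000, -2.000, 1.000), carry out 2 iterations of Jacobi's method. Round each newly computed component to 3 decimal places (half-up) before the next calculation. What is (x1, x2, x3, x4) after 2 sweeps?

(-0.908, -0.506, -0.500, -0.064)

Iteration 1:
  x1 = (-9 - (4)·0.000 - (1)·-2.000 - (-1)·1.000) / (9) = -0.667
  x2 = (0 - (-2)·1.000 - (-3)·-2.000 - (-4)·1.000) / (11) = 0.000
  x3 = (-9 - (3)·1.000 - (-4)·0.000 - (2)·1.000) / (13) = -1.077
  x4 = (-6 - (3)·1.000 - (3)·0.000 - (3)·-2.000) / (12) = -0.250
Iteration 2:
  x1 = (-9 - (4)·0.000 - (1)·-1.077 - (-1)·-0.250) / (9) = -0.908
  x2 = (0 - (-2)·-0.667 - (-3)·-1.077 - (-4)·-0.250) / (11) = -0.506
  x3 = (-9 - (3)·-0.667 - (-4)·0.000 - (2)·-0.250) / (13) = -0.500
  x4 = (-6 - (3)·-0.667 - (3)·0.000 - (3)·-1.077) / (12) = -0.064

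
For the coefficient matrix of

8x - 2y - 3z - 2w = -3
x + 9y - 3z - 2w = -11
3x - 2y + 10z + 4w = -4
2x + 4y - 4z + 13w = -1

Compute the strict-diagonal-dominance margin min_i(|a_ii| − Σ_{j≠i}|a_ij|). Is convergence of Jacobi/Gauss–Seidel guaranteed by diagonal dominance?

row 1: |8| − (2+3+2) = 1
row 2: |9| − (1+3+2) = 3
row 3: |10| − (3+2+4) = 1
row 4: |13| − (2+4+4) = 3
minimum over rows = 1 → strictly diagonally dominant (convergence guaranteed)

1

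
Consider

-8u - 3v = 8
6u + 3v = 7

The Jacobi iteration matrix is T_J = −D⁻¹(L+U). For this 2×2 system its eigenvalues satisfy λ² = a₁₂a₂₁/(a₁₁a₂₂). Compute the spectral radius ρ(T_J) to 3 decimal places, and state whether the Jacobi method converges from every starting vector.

0.866

a₁₂a₂₁/(a₁₁a₂₂) = (-3)·(6) / ((-8)·(3)) = 0.750000
ρ = √|0.750000| = √0.750000 = 0.866
ρ < 1, so Jacobi converges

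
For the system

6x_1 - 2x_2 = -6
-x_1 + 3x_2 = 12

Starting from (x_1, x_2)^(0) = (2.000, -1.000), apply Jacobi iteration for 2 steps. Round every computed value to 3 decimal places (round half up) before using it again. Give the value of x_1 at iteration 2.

Iteration 1:
  x_1 = (-6 - (-2)·-1.000) / (6) = -1.333
  x_2 = (12 - (-1)·2.000) / (3) = 4.667
Iteration 2:
  x_1 = (-6 - (-2)·4.667) / (6) = 0.556
  x_2 = (12 - (-1)·-1.333) / (3) = 3.556

0.556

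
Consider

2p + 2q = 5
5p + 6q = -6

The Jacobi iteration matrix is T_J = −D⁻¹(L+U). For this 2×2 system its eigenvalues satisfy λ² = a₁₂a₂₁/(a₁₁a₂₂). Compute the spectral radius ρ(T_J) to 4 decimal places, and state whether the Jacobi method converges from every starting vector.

0.9129

a₁₂a₂₁/(a₁₁a₂₂) = (2)·(5) / ((2)·(6)) = 0.833333
ρ = √|0.833333| = √0.833333 = 0.9129
ρ < 1, so Jacobi converges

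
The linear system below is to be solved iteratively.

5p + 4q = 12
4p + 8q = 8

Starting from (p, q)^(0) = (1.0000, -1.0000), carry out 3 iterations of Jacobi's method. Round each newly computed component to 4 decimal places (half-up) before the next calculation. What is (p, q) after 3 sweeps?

(2.8800, 0.0000)

Iteration 1:
  p = (12 - (4)·-1.0000) / (5) = 3.2000
  q = (8 - (4)·1.0000) / (8) = 0.5000
Iteration 2:
  p = (12 - (4)·0.5000) / (5) = 2.0000
  q = (8 - (4)·3.2000) / (8) = -0.6000
Iteration 3:
  p = (12 - (4)·-0.6000) / (5) = 2.8800
  q = (8 - (4)·2.0000) / (8) = 0.0000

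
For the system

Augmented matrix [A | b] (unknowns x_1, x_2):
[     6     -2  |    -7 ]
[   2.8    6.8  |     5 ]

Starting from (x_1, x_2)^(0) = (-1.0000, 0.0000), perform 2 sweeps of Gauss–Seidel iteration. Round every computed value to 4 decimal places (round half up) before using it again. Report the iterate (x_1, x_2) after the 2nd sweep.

Iteration 1:
  x_1 = (-7 - (-2)·0.0000) / (6) = -1.1667
  x_2 = (5 - (2.8)·-1.1667) / (6.8) = 1.2157
Iteration 2:
  x_1 = (-7 - (-2)·1.2157) / (6) = -0.7614
  x_2 = (5 - (2.8)·-0.7614) / (6.8) = 1.0488

(-0.7614, 1.0488)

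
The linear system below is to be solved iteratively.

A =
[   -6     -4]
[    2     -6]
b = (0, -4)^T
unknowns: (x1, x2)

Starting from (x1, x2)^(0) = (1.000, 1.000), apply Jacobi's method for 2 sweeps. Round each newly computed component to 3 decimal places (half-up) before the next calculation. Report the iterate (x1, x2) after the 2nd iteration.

Iteration 1:
  x1 = (0 - (-4)·1.000) / (-6) = -0.667
  x2 = (-4 - (2)·1.000) / (-6) = 1.000
Iteration 2:
  x1 = (0 - (-4)·1.000) / (-6) = -0.667
  x2 = (-4 - (2)·-0.667) / (-6) = 0.444

(-0.667, 0.444)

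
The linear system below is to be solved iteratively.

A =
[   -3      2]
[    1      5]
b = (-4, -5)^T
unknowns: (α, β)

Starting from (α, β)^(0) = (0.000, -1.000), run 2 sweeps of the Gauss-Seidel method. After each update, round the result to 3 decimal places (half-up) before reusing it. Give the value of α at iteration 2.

0.578

Iteration 1:
  α = (-4 - (2)·-1.000) / (-3) = 0.667
  β = (-5 - (1)·0.667) / (5) = -1.133
Iteration 2:
  α = (-4 - (2)·-1.133) / (-3) = 0.578
  β = (-5 - (1)·0.578) / (5) = -1.116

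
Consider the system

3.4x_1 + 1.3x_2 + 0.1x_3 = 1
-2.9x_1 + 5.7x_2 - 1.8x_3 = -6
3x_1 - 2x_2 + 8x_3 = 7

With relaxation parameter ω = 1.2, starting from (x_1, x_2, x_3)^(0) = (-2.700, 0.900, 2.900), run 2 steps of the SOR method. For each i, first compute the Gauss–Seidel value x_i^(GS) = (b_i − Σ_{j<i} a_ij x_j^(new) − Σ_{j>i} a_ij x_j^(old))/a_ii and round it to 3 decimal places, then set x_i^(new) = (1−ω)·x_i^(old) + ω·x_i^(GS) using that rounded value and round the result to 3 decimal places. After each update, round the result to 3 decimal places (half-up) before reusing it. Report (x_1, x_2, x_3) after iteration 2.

(0.320, -0.944, 0.570)

Iteration 1:
  x_1: GS value = (1 - (1.3)·0.900 - (0.1)·2.900) / (3.4) = -0.135;  x_1 ← (1−ω)·-2.700 + ω·-0.135 = 0.378
  x_2: GS value = (-6 - (-2.9)·0.378 - (-1.8)·2.900) / (5.7) = 0.055;  x_2 ← (1−ω)·0.900 + ω·0.055 = -0.114
  x_3: GS value = (7 - (3)·0.378 - (-2)·-0.114) / (8) = 0.705;  x_3 ← (1−ω)·2.900 + ω·0.705 = 0.266
Iteration 2:
  x_1: GS value = (1 - (1.3)·-0.114 - (0.1)·0.266) / (3.4) = 0.330;  x_1 ← (1−ω)·0.378 + ω·0.330 = 0.320
  x_2: GS value = (-6 - (-2.9)·0.320 - (-1.8)·0.266) / (5.7) = -0.806;  x_2 ← (1−ω)·-0.114 + ω·-0.806 = -0.944
  x_3: GS value = (7 - (3)·0.320 - (-2)·-0.944) / (8) = 0.519;  x_3 ← (1−ω)·0.266 + ω·0.519 = 0.570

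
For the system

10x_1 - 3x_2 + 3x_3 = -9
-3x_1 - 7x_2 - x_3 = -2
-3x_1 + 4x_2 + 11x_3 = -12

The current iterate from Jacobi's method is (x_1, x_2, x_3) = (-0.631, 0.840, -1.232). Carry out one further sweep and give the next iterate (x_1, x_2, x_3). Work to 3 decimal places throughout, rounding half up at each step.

(-0.278, 0.732, -1.568)

One sweep:
  x_1 = (-9 - (-3)·0.840 - (3)·-1.232) / (10) = -0.278
  x_2 = (-2 - (-3)·-0.631 - (-1)·-1.232) / (-7) = 0.732
  x_3 = (-12 - (-3)·-0.631 - (4)·0.840) / (11) = -1.568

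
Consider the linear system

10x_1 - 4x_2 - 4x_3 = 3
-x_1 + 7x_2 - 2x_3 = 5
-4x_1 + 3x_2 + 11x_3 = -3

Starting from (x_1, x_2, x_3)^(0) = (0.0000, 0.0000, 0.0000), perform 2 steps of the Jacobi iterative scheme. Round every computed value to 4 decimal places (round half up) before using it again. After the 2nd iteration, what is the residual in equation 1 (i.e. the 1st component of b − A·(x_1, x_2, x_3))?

Iteration 1:
  x_1 = (3 - (-4)·0.0000 - (-4)·0.0000) / (10) = 0.3000
  x_2 = (5 - (-1)·0.0000 - (-2)·0.0000) / (7) = 0.7143
  x_3 = (-3 - (-4)·0.0000 - (3)·0.0000) / (11) = -0.2727
Iteration 2:
  x_1 = (3 - (-4)·0.7143 - (-4)·-0.2727) / (10) = 0.4766
  x_2 = (5 - (-1)·0.3000 - (-2)·-0.2727) / (7) = 0.6792
  x_3 = (-3 - (-4)·0.3000 - (3)·0.7143) / (11) = -0.3584
Residual b − A·x = (-0.4828, 0.0054, 0.8112)

-0.4828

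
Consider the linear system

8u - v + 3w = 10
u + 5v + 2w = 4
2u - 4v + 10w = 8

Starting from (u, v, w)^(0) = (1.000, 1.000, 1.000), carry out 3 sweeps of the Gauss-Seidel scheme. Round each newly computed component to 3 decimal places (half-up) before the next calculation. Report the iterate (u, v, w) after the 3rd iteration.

Iteration 1:
  u = (10 - (-1)·1.000 - (3)·1.000) / (8) = 1.000
  v = (4 - (1)·1.000 - (2)·1.000) / (5) = 0.200
  w = (8 - (2)·1.000 - (-4)·0.200) / (10) = 0.680
Iteration 2:
  u = (10 - (-1)·0.200 - (3)·0.680) / (8) = 1.020
  v = (4 - (1)·1.020 - (2)·0.680) / (5) = 0.324
  w = (8 - (2)·1.020 - (-4)·0.324) / (10) = 0.726
Iteration 3:
  u = (10 - (-1)·0.324 - (3)·0.726) / (8) = 1.018
  v = (4 - (1)·1.018 - (2)·0.726) / (5) = 0.306
  w = (8 - (2)·1.018 - (-4)·0.306) / (10) = 0.719

(1.018, 0.306, 0.719)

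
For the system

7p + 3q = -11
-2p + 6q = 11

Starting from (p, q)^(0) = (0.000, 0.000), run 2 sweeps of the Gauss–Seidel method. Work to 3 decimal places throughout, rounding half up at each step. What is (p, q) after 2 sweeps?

Iteration 1:
  p = (-11 - (3)·0.000) / (7) = -1.571
  q = (11 - (-2)·-1.571) / (6) = 1.310
Iteration 2:
  p = (-11 - (3)·1.310) / (7) = -2.133
  q = (11 - (-2)·-2.133) / (6) = 1.122

(-2.133, 1.122)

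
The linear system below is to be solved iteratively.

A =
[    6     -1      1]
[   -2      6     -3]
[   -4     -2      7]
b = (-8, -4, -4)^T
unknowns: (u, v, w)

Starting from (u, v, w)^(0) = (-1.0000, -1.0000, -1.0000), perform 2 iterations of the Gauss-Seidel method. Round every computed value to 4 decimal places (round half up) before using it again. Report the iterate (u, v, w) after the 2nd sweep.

Iteration 1:
  u = (-8 - (-1)·-1.0000 - (1)·-1.0000) / (6) = -1.3333
  v = (-4 - (-2)·-1.3333 - (-3)·-1.0000) / (6) = -1.6111
  w = (-4 - (-4)·-1.3333 - (-2)·-1.6111) / (7) = -1.7936
Iteration 2:
  u = (-8 - (-1)·-1.6111 - (1)·-1.7936) / (6) = -1.3029
  v = (-4 - (-2)·-1.3029 - (-3)·-1.7936) / (6) = -1.9978
  w = (-4 - (-4)·-1.3029 - (-2)·-1.9978) / (7) = -1.8867

(-1.3029, -1.9978, -1.8867)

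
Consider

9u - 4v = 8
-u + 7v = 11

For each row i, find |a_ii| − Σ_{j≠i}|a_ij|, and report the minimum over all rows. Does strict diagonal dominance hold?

5

row 1: |9| − (4) = 5
row 2: |7| − (1) = 6
minimum over rows = 5 → strictly diagonally dominant (convergence guaranteed)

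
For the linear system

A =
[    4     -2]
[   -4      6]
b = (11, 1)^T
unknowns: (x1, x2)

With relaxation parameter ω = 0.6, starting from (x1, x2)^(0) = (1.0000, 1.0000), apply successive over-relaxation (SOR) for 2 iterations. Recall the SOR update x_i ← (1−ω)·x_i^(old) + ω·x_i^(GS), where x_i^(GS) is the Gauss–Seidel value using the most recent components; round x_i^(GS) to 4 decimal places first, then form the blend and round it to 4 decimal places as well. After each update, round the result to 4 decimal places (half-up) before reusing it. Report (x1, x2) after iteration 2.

(3.0220, 1.8848)

Iteration 1:
  x1: GS value = (11 - (-2)·1.0000) / (4) = 3.2500;  x1 ← (1−ω)·1.0000 + ω·3.2500 = 2.3500
  x2: GS value = (1 - (-4)·2.3500) / (6) = 1.7333;  x2 ← (1−ω)·1.0000 + ω·1.7333 = 1.4400
Iteration 2:
  x1: GS value = (11 - (-2)·1.4400) / (4) = 3.4700;  x1 ← (1−ω)·2.3500 + ω·3.4700 = 3.0220
  x2: GS value = (1 - (-4)·3.0220) / (6) = 2.1813;  x2 ← (1−ω)·1.4400 + ω·2.1813 = 1.8848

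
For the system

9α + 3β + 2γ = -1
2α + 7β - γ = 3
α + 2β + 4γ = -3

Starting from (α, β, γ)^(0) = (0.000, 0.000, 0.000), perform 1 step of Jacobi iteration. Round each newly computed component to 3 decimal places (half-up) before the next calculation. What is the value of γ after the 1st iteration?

Iteration 1:
  α = (-1 - (3)·0.000 - (2)·0.000) / (9) = -0.111
  β = (3 - (2)·0.000 - (-1)·0.000) / (7) = 0.429
  γ = (-3 - (1)·0.000 - (2)·0.000) / (4) = -0.750

-0.750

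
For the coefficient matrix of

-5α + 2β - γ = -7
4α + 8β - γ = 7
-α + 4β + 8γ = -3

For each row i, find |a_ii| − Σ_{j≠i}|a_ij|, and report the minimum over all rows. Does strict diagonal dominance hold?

row 1: |-5| − (2+1) = 2
row 2: |8| − (4+1) = 3
row 3: |8| − (1+4) = 3
minimum over rows = 2 → strictly diagonally dominant (convergence guaranteed)

2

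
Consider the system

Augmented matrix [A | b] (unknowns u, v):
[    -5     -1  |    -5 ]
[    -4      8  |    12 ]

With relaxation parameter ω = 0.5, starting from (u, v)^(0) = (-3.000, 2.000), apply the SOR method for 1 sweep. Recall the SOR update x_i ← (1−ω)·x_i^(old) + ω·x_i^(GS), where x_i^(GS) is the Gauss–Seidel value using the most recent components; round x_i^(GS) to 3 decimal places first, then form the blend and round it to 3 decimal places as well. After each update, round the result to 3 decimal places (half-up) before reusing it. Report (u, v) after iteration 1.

Iteration 1:
  u: GS value = (-5 - (-1)·2.000) / (-5) = 0.600;  u ← (1−ω)·-3.000 + ω·0.600 = -1.200
  v: GS value = (12 - (-4)·-1.200) / (8) = 0.900;  v ← (1−ω)·2.000 + ω·0.900 = 1.450

(-1.200, 1.450)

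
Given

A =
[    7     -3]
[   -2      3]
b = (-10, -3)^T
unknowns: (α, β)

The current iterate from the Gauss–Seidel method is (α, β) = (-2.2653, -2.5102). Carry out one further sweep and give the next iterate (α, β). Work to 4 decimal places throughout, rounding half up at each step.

(-2.5044, -2.6696)

One sweep:
  α = (-10 - (-3)·-2.5102) / (7) = -2.5044
  β = (-3 - (-2)·-2.5044) / (3) = -2.6696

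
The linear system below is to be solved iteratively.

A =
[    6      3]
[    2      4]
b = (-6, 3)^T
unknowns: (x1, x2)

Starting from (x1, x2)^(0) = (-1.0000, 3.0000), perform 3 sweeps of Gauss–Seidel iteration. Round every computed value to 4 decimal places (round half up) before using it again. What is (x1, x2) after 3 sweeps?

Iteration 1:
  x1 = (-6 - (3)·3.0000) / (6) = -2.5000
  x2 = (3 - (2)·-2.5000) / (4) = 2.0000
Iteration 2:
  x1 = (-6 - (3)·2.0000) / (6) = -2.0000
  x2 = (3 - (2)·-2.0000) / (4) = 1.7500
Iteration 3:
  x1 = (-6 - (3)·1.7500) / (6) = -1.8750
  x2 = (3 - (2)·-1.8750) / (4) = 1.6875

(-1.8750, 1.6875)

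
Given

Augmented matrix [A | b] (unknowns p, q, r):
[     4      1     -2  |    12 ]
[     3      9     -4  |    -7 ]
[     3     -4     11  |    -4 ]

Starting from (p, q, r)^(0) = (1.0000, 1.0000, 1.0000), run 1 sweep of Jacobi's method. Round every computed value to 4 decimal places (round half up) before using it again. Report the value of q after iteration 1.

-0.6667

Iteration 1:
  p = (12 - (1)·1.0000 - (-2)·1.0000) / (4) = 3.2500
  q = (-7 - (3)·1.0000 - (-4)·1.0000) / (9) = -0.6667
  r = (-4 - (3)·1.0000 - (-4)·1.0000) / (11) = -0.2727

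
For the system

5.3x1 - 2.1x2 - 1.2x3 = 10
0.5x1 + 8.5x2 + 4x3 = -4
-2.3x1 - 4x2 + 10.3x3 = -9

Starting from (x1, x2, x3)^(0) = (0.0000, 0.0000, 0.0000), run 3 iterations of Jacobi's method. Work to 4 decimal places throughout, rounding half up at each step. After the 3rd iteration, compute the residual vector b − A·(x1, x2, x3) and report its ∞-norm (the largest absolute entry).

Iteration 1:
  x1 = (10 - (-2.1)·0.0000 - (-1.2)·0.0000) / (5.3) = 1.8868
  x2 = (-4 - (0.5)·0.0000 - (4)·0.0000) / (8.5) = -0.4706
  x3 = (-9 - (-2.3)·0.0000 - (-4)·0.0000) / (10.3) = -0.8738
Iteration 2:
  x1 = (10 - (-2.1)·-0.4706 - (-1.2)·-0.8738) / (5.3) = 1.5025
  x2 = (-4 - (0.5)·1.8868 - (4)·-0.8738) / (8.5) = -0.1704
  x3 = (-9 - (-2.3)·1.8868 - (-4)·-0.4706) / (10.3) = -0.6352
Iteration 3:
  x1 = (10 - (-2.1)·-0.1704 - (-1.2)·-0.6352) / (5.3) = 1.6755
  x2 = (-4 - (0.5)·1.5025 - (4)·-0.6352) / (8.5) = -0.2601
  x3 = (-9 - (-2.3)·1.5025 - (-4)·-0.1704) / (10.3) = -0.6045
Residual b − A·x = (-0.1518, -0.2089, 0.0396); ∞-norm = 0.2089

0.2089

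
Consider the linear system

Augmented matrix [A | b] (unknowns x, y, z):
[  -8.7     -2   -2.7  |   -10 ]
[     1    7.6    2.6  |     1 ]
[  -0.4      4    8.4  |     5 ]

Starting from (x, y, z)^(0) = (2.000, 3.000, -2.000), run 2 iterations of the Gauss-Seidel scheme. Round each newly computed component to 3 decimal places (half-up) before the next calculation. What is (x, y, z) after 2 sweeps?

Iteration 1:
  x = (-10 - (-2)·3.000 - (-2.7)·-2.000) / (-8.7) = 1.080
  y = (1 - (1)·1.080 - (2.6)·-2.000) / (7.6) = 0.674
  z = (5 - (-0.4)·1.080 - (4)·0.674) / (8.4) = 0.326
Iteration 2:
  x = (-10 - (-2)·0.674 - (-2.7)·0.326) / (-8.7) = 0.893
  y = (1 - (1)·0.893 - (2.6)·0.326) / (7.6) = -0.097
  z = (5 - (-0.4)·0.893 - (4)·-0.097) / (8.4) = 0.684

(0.893, -0.097, 0.684)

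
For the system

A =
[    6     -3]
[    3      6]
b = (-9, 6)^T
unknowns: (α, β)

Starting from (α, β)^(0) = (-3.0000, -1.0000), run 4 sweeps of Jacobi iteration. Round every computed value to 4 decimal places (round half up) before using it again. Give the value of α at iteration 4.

-0.9375

Iteration 1:
  α = (-9 - (-3)·-1.0000) / (6) = -2.0000
  β = (6 - (3)·-3.0000) / (6) = 2.5000
Iteration 2:
  α = (-9 - (-3)·2.5000) / (6) = -0.2500
  β = (6 - (3)·-2.0000) / (6) = 2.0000
Iteration 3:
  α = (-9 - (-3)·2.0000) / (6) = -0.5000
  β = (6 - (3)·-0.2500) / (6) = 1.1250
Iteration 4:
  α = (-9 - (-3)·1.1250) / (6) = -0.9375
  β = (6 - (3)·-0.5000) / (6) = 1.2500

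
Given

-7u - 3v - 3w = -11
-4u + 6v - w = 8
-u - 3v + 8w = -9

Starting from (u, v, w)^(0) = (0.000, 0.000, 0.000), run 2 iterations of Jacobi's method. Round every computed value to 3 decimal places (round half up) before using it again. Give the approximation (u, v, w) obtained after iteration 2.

(1.482, 2.193, -0.429)

Iteration 1:
  u = (-11 - (-3)·0.000 - (-3)·0.000) / (-7) = 1.571
  v = (8 - (-4)·0.000 - (-1)·0.000) / (6) = 1.333
  w = (-9 - (-1)·0.000 - (-3)·0.000) / (8) = -1.125
Iteration 2:
  u = (-11 - (-3)·1.333 - (-3)·-1.125) / (-7) = 1.482
  v = (8 - (-4)·1.571 - (-1)·-1.125) / (6) = 2.193
  w = (-9 - (-1)·1.571 - (-3)·1.333) / (8) = -0.429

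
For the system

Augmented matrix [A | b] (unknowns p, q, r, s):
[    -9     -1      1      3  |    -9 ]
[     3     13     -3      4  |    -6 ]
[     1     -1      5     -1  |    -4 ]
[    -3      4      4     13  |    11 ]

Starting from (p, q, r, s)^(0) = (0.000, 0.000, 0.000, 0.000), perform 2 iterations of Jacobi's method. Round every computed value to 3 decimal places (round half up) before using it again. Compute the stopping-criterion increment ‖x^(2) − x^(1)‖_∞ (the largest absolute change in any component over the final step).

0.675

Iteration 1:
  p = (-9 - (-1)·0.000 - (1)·0.000 - (3)·0.000) / (-9) = 1.000
  q = (-6 - (3)·0.000 - (-3)·0.000 - (4)·0.000) / (13) = -0.462
  r = (-4 - (1)·0.000 - (-1)·0.000 - (-1)·0.000) / (5) = -0.800
  s = (11 - (-3)·0.000 - (4)·0.000 - (4)·0.000) / (13) = 0.846
Iteration 2:
  p = (-9 - (-1)·-0.462 - (1)·-0.800 - (3)·0.846) / (-9) = 1.244
  q = (-6 - (3)·1.000 - (-3)·-0.800 - (4)·0.846) / (13) = -1.137
  r = (-4 - (1)·1.000 - (-1)·-0.462 - (-1)·0.846) / (5) = -0.923
  s = (11 - (-3)·1.000 - (4)·-0.462 - (4)·-0.800) / (13) = 1.465
Change: (0.244, -0.675, -0.123, 0.619) → max |·| = 0.675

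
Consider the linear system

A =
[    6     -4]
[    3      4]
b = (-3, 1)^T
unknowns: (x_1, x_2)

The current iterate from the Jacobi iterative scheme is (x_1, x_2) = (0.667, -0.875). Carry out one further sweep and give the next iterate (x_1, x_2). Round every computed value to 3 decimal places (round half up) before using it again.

(-1.083, -0.250)

One sweep:
  x_1 = (-3 - (-4)·-0.875) / (6) = -1.083
  x_2 = (1 - (3)·0.667) / (4) = -0.250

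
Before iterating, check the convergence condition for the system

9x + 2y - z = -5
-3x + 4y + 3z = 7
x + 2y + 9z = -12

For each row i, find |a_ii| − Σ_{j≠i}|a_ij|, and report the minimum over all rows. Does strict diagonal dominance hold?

-2

row 1: |9| − (2+1) = 6
row 2: |4| − (3+3) = -2
row 3: |9| − (1+2) = 6
minimum over rows = -2 → not strictly diagonally dominant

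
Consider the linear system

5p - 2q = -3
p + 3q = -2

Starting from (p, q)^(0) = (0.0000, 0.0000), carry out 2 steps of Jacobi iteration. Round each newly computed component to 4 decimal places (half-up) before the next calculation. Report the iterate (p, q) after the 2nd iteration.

(-0.8667, -0.4667)

Iteration 1:
  p = (-3 - (-2)·0.0000) / (5) = -0.6000
  q = (-2 - (1)·0.0000) / (3) = -0.6667
Iteration 2:
  p = (-3 - (-2)·-0.6667) / (5) = -0.8667
  q = (-2 - (1)·-0.6000) / (3) = -0.4667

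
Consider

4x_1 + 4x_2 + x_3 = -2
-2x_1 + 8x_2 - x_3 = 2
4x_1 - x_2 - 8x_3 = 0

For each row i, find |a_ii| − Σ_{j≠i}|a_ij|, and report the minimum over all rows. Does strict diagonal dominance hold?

-1

row 1: |4| − (4+1) = -1
row 2: |8| − (2+1) = 5
row 3: |-8| − (4+1) = 3
minimum over rows = -1 → not strictly diagonally dominant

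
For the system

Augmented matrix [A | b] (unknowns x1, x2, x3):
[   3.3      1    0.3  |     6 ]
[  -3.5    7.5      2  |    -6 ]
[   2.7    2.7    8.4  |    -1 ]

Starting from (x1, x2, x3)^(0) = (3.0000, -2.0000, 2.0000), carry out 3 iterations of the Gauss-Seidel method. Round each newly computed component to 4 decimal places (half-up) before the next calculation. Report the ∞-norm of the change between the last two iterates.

Iteration 1:
  x1 = (6 - (1)·-2.0000 - (0.3)·2.0000) / (3.3) = 2.2424
  x2 = (-6 - (-3.5)·2.2424 - (2)·2.0000) / (7.5) = -0.2869
  x3 = (-1 - (2.7)·2.2424 - (2.7)·-0.2869) / (8.4) = -0.7476
Iteration 2:
  x1 = (6 - (1)·-0.2869 - (0.3)·-0.7476) / (3.3) = 1.9731
  x2 = (-6 - (-3.5)·1.9731 - (2)·-0.7476) / (7.5) = 0.3201
  x3 = (-1 - (2.7)·1.9731 - (2.7)·0.3201) / (8.4) = -0.8561
Iteration 3:
  x1 = (6 - (1)·0.3201 - (0.3)·-0.8561) / (3.3) = 1.7990
  x2 = (-6 - (-3.5)·1.7990 - (2)·-0.8561) / (7.5) = 0.2678
  x3 = (-1 - (2.7)·1.7990 - (2.7)·0.2678) / (8.4) = -0.7834
Change: (-0.1741, -0.0523, 0.0727) → max |·| = 0.1741

0.1741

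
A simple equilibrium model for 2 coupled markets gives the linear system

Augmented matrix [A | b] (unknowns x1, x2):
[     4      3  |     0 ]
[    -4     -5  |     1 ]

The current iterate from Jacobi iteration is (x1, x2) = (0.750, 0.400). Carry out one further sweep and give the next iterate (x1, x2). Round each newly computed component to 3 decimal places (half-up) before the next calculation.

One sweep:
  x1 = (0 - (3)·0.400) / (4) = -0.300
  x2 = (1 - (-4)·0.750) / (-5) = -0.800

(-0.300, -0.800)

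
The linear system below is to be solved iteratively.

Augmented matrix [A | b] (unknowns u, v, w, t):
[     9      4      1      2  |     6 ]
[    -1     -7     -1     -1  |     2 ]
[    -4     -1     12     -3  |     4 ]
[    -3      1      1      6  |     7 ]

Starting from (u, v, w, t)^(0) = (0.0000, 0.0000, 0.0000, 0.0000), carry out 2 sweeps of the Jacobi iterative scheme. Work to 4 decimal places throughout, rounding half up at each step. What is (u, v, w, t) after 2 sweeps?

Iteration 1:
  u = (6 - (4)·0.0000 - (1)·0.0000 - (2)·0.0000) / (9) = 0.6667
  v = (2 - (-1)·0.0000 - (-1)·0.0000 - (-1)·0.0000) / (-7) = -0.2857
  w = (4 - (-4)·0.0000 - (-1)·0.0000 - (-3)·0.0000) / (12) = 0.3333
  t = (7 - (-3)·0.0000 - (1)·0.0000 - (1)·0.0000) / (6) = 1.1667
Iteration 2:
  u = (6 - (4)·-0.2857 - (1)·0.3333 - (2)·1.1667) / (9) = 0.4973
  v = (2 - (-1)·0.6667 - (-1)·0.3333 - (-1)·1.1667) / (-7) = -0.5952
  w = (4 - (-4)·0.6667 - (-1)·-0.2857 - (-3)·1.1667) / (12) = 0.8234
  t = (7 - (-3)·0.6667 - (1)·-0.2857 - (1)·0.3333) / (6) = 1.4921

(0.4973, -0.5952, 0.8234, 1.4921)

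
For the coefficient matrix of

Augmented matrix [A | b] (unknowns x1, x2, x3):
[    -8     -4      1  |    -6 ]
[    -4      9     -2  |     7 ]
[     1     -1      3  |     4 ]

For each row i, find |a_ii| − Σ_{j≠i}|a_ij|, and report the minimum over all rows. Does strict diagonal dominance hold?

1

row 1: |-8| − (4+1) = 3
row 2: |9| − (4+2) = 3
row 3: |3| − (1+1) = 1
minimum over rows = 1 → strictly diagonally dominant (convergence guaranteed)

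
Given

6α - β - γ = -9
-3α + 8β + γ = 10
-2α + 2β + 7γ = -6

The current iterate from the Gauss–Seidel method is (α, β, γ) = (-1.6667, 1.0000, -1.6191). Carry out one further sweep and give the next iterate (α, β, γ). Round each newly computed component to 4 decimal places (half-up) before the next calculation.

One sweep:
  α = (-9 - (-1)·1.0000 - (-1)·-1.6191) / (6) = -1.6032
  β = (10 - (-3)·-1.6032 - (1)·-1.6191) / (8) = 0.8512
  γ = (-6 - (-2)·-1.6032 - (2)·0.8512) / (7) = -1.5584

(-1.6032, 0.8512, -1.5584)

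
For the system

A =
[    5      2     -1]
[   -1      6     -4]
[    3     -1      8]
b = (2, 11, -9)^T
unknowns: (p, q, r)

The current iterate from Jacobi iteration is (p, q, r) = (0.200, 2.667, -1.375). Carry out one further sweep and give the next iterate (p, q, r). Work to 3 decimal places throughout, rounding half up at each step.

One sweep:
  p = (2 - (2)·2.667 - (-1)·-1.375) / (5) = -0.942
  q = (11 - (-1)·0.200 - (-4)·-1.375) / (6) = 0.950
  r = (-9 - (3)·0.200 - (-1)·2.667) / (8) = -0.867

(-0.942, 0.950, -0.867)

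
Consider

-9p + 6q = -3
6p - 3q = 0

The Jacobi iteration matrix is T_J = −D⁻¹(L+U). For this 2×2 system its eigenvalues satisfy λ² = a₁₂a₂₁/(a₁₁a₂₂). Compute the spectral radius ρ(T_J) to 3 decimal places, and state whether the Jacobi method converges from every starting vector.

1.155

a₁₂a₂₁/(a₁₁a₂₂) = (6)·(6) / ((-9)·(-3)) = 1.333333
ρ = √|1.333333| = √1.333333 = 1.155
ρ > 1, so Jacobi diverges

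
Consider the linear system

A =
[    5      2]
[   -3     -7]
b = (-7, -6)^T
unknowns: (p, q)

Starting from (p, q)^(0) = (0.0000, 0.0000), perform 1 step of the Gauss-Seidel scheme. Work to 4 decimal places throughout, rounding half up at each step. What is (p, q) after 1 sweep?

(-1.4000, 1.4571)

Iteration 1:
  p = (-7 - (2)·0.0000) / (5) = -1.4000
  q = (-6 - (-3)·-1.4000) / (-7) = 1.4571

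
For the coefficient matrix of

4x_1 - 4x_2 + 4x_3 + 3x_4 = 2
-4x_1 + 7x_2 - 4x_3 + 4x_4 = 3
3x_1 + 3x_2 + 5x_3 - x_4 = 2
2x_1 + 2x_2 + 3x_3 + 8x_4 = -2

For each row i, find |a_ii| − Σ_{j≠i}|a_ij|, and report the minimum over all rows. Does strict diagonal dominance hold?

row 1: |4| − (4+4+3) = -7
row 2: |7| − (4+4+4) = -5
row 3: |5| − (3+3+1) = -2
row 4: |8| − (2+2+3) = 1
minimum over rows = -7 → not strictly diagonally dominant

-7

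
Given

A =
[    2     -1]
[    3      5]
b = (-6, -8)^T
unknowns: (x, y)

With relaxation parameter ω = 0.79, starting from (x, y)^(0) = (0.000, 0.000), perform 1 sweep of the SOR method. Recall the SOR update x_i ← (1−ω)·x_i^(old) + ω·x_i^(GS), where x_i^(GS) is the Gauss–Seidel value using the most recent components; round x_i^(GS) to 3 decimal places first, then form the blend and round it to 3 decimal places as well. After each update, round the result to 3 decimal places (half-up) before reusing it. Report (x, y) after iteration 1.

(-2.370, -0.141)

Iteration 1:
  x: GS value = (-6 - (-1)·0.000) / (2) = -3.000;  x ← (1−ω)·0.000 + ω·-3.000 = -2.370
  y: GS value = (-8 - (3)·-2.370) / (5) = -0.178;  y ← (1−ω)·0.000 + ω·-0.178 = -0.141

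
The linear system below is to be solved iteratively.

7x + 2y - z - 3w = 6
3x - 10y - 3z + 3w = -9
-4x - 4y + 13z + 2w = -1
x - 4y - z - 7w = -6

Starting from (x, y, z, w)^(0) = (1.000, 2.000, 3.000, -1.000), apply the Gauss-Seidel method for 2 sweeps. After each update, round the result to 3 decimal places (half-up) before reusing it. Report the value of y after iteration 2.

Iteration 1:
  x = (6 - (2)·2.000 - (-1)·3.000 - (-3)·-1.000) / (7) = 0.286
  y = (-9 - (3)·0.286 - (-3)·3.000 - (3)·-1.000) / (-10) = -0.214
  z = (-1 - (-4)·0.286 - (-4)·-0.214 - (2)·-1.000) / (13) = 0.099
  w = (-6 - (1)·0.286 - (-4)·-0.214 - (-1)·0.099) / (-7) = 1.006
Iteration 2:
  x = (6 - (2)·-0.214 - (-1)·0.099 - (-3)·1.006) / (7) = 1.364
  y = (-9 - (3)·1.364 - (-3)·0.099 - (3)·1.006) / (-10) = 1.581
  z = (-1 - (-4)·1.364 - (-4)·1.581 - (2)·1.006) / (13) = 0.674
  w = (-6 - (1)·1.364 - (-4)·1.581 - (-1)·0.674) / (-7) = 0.052

1.581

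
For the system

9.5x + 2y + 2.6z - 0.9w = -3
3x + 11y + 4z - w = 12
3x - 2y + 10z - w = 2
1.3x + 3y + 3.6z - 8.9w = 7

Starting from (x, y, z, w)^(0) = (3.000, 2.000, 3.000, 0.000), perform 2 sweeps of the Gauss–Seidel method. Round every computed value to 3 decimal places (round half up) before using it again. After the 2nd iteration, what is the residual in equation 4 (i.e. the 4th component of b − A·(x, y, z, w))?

0.002

Iteration 1:
  x = (-3 - (2)·2.000 - (2.6)·3.000 - (-0.9)·0.000) / (9.5) = -1.558
  y = (12 - (3)·-1.558 - (4)·3.000 - (-1)·0.000) / (11) = 0.425
  z = (2 - (3)·-1.558 - (-2)·0.425 - (-1)·0.000) / (10) = 0.752
  w = (7 - (1.3)·-1.558 - (3)·0.425 - (3.6)·0.752) / (-8.9) = -0.567
Iteration 2:
  x = (-3 - (2)·0.425 - (2.6)·0.752 - (-0.9)·-0.567) / (9.5) = -0.665
  y = (12 - (3)·-0.665 - (4)·0.752 - (-1)·-0.567) / (11) = 0.947
  z = (2 - (3)·-0.665 - (-2)·0.947 - (-1)·-0.567) / (10) = 0.532
  w = (7 - (1.3)·-0.665 - (3)·0.947 - (3.6)·0.532) / (-8.9) = -0.349
Residual b − A·x = (-0.274, 1.101, 0.220, 0.002)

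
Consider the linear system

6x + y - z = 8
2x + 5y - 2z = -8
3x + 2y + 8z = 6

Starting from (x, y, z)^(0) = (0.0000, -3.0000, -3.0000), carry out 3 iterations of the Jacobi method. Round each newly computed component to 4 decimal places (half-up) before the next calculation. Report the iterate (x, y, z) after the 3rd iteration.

(1.7472, -2.0400, 0.3646)

Iteration 1:
  x = (8 - (1)·-3.0000 - (-1)·-3.0000) / (6) = 1.3333
  y = (-8 - (2)·0.0000 - (-2)·-3.0000) / (5) = -2.8000
  z = (6 - (3)·0.0000 - (2)·-3.0000) / (8) = 1.5000
Iteration 2:
  x = (8 - (1)·-2.8000 - (-1)·1.5000) / (6) = 2.0500
  y = (-8 - (2)·1.3333 - (-2)·1.5000) / (5) = -1.5333
  z = (6 - (3)·1.3333 - (2)·-2.8000) / (8) = 0.9500
Iteration 3:
  x = (8 - (1)·-1.5333 - (-1)·0.9500) / (6) = 1.7472
  y = (-8 - (2)·2.0500 - (-2)·0.9500) / (5) = -2.0400
  z = (6 - (3)·2.0500 - (2)·-1.5333) / (8) = 0.3646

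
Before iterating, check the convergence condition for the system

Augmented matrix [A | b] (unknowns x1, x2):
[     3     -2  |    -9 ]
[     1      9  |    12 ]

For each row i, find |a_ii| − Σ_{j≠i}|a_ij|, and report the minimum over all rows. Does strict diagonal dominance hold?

row 1: |3| − (2) = 1
row 2: |9| − (1) = 8
minimum over rows = 1 → strictly diagonally dominant (convergence guaranteed)

1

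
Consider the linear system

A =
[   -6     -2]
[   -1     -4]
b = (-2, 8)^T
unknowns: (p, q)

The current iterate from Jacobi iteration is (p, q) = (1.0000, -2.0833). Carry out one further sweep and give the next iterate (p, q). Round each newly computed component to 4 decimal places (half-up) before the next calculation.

One sweep:
  p = (-2 - (-2)·-2.0833) / (-6) = 1.0278
  q = (8 - (-1)·1.0000) / (-4) = -2.2500

(1.0278, -2.2500)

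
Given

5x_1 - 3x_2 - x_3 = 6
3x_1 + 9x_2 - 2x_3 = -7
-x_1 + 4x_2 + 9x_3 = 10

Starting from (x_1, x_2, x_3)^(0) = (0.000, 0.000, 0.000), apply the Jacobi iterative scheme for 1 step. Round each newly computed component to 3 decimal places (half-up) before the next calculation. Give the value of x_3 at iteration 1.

Iteration 1:
  x_1 = (6 - (-3)·0.000 - (-1)·0.000) / (5) = 1.200
  x_2 = (-7 - (3)·0.000 - (-2)·0.000) / (9) = -0.778
  x_3 = (10 - (-1)·0.000 - (4)·0.000) / (9) = 1.111

1.111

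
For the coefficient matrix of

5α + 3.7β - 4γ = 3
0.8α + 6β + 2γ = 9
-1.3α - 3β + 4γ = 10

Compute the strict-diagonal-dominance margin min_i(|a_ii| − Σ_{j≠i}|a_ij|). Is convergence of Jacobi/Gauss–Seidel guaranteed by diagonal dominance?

-2.7

row 1: |5| − (3.7+4) = -2.7
row 2: |6| − (0.8+2) = 3.2
row 3: |4| − (1.3+3) = -0.3
minimum over rows = -2.7 → not strictly diagonally dominant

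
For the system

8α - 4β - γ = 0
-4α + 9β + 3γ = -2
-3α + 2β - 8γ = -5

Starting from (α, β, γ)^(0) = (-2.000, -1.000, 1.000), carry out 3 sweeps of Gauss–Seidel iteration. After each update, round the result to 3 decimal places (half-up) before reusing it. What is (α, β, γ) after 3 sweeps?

(-0.198, -0.509, 0.572)

Iteration 1:
  α = (0 - (-4)·-1.000 - (-1)·1.000) / (8) = -0.375
  β = (-2 - (-4)·-0.375 - (3)·1.000) / (9) = -0.722
  γ = (-5 - (-3)·-0.375 - (2)·-0.722) / (-8) = 0.585
Iteration 2:
  α = (0 - (-4)·-0.722 - (-1)·0.585) / (8) = -0.288
  β = (-2 - (-4)·-0.288 - (3)·0.585) / (9) = -0.545
  γ = (-5 - (-3)·-0.288 - (2)·-0.545) / (-8) = 0.597
Iteration 3:
  α = (0 - (-4)·-0.545 - (-1)·0.597) / (8) = -0.198
  β = (-2 - (-4)·-0.198 - (3)·0.597) / (9) = -0.509
  γ = (-5 - (-3)·-0.198 - (2)·-0.509) / (-8) = 0.572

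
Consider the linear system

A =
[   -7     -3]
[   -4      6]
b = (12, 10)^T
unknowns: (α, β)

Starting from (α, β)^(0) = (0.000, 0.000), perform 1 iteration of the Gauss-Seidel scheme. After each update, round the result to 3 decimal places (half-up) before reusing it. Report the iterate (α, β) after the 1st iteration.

Iteration 1:
  α = (12 - (-3)·0.000) / (-7) = -1.714
  β = (10 - (-4)·-1.714) / (6) = 0.524

(-1.714, 0.524)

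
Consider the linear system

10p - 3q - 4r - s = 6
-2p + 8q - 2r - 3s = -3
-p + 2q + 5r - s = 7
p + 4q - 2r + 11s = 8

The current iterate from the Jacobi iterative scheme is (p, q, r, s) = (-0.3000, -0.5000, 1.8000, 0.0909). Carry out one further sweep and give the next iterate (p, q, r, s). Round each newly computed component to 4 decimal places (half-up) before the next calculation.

One sweep:
  p = (6 - (-3)·-0.5000 - (-4)·1.8000 - (-1)·0.0909) / (10) = 1.1791
  q = (-3 - (-2)·-0.3000 - (-2)·1.8000 - (-3)·0.0909) / (8) = 0.0341
  r = (7 - (-1)·-0.3000 - (2)·-0.5000 - (-1)·0.0909) / (5) = 1.5582
  s = (8 - (1)·-0.3000 - (4)·-0.5000 - (-2)·1.8000) / (11) = 1.2636

(1.1791, 0.0341, 1.5582, 1.2636)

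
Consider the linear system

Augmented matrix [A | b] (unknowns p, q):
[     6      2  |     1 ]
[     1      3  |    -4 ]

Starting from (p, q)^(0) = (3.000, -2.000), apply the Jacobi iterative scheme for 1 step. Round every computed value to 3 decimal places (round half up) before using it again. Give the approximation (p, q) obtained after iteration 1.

Iteration 1:
  p = (1 - (2)·-2.000) / (6) = 0.833
  q = (-4 - (1)·3.000) / (3) = -2.333

(0.833, -2.333)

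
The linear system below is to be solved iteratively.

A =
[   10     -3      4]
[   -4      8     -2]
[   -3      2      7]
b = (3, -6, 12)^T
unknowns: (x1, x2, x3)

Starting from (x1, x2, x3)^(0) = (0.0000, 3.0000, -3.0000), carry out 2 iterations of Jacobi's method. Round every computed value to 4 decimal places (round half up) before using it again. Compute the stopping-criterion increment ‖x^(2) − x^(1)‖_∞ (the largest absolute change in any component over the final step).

Iteration 1:
  x1 = (3 - (-3)·3.0000 - (4)·-3.0000) / (10) = 2.4000
  x2 = (-6 - (-4)·0.0000 - (-2)·-3.0000) / (8) = -1.5000
  x3 = (12 - (-3)·0.0000 - (2)·3.0000) / (7) = 0.8571
Iteration 2:
  x1 = (3 - (-3)·-1.5000 - (4)·0.8571) / (10) = -0.4928
  x2 = (-6 - (-4)·2.4000 - (-2)·0.8571) / (8) = 0.6643
  x3 = (12 - (-3)·2.4000 - (2)·-1.5000) / (7) = 3.1714
Change: (-2.8928, 2.1643, 2.3143) → max |·| = 2.8928

2.8928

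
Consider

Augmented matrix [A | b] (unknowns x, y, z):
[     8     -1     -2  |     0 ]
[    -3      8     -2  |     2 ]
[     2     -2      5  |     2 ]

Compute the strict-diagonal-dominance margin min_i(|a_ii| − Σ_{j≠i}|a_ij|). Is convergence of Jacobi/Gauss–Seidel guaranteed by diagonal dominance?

row 1: |8| − (1+2) = 5
row 2: |8| − (3+2) = 3
row 3: |5| − (2+2) = 1
minimum over rows = 1 → strictly diagonally dominant (convergence guaranteed)

1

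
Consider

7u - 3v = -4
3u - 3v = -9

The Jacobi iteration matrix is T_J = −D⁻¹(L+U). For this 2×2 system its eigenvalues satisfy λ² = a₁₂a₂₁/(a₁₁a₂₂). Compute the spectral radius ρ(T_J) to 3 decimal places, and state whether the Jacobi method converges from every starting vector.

0.655

a₁₂a₂₁/(a₁₁a₂₂) = (-3)·(3) / ((7)·(-3)) = 0.428571
ρ = √|0.428571| = √0.428571 = 0.655
ρ < 1, so Jacobi converges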